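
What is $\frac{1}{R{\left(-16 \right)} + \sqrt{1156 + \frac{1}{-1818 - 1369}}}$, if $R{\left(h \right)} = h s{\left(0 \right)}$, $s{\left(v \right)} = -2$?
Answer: $- \frac{101984}{420683} + \frac{\sqrt{11741452977}}{420683} \approx 0.015152$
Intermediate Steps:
$R{\left(h \right)} = - 2 h$ ($R{\left(h \right)} = h \left(-2\right) = - 2 h$)
$\frac{1}{R{\left(-16 \right)} + \sqrt{1156 + \frac{1}{-1818 - 1369}}} = \frac{1}{\left(-2\right) \left(-16\right) + \sqrt{1156 + \frac{1}{-1818 - 1369}}} = \frac{1}{32 + \sqrt{1156 + \frac{1}{-3187}}} = \frac{1}{32 + \sqrt{1156 - \frac{1}{3187}}} = \frac{1}{32 + \sqrt{\frac{3684171}{3187}}} = \frac{1}{32 + \frac{\sqrt{11741452977}}{3187}}$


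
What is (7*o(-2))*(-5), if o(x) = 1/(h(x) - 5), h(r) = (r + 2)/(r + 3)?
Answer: 7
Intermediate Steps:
h(r) = (2 + r)/(3 + r)
o(x) = 1/(-5 + (2 + x)/(3 + x)) (o(x) = 1/((2 + x)/(3 + x) - 5) = 1/(-5 + (2 + x)/(3 + x)))
(7*o(-2))*(-5) = (7*((3 - 2)/(-13 - 4*(-2))))*(-5) = (7*(1/(-13 + 8)))*(-5) = (7*(1/(-5)))*(-5) = (7*(-1/5*1))*(-5) = (7*(-1/5))*(-5) = -7/5*(-5) = 7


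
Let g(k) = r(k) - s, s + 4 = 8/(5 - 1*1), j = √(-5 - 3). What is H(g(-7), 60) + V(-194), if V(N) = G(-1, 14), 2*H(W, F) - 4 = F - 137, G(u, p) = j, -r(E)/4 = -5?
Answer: -73/2 + 2*I*√2 ≈ -36.5 + 2.8284*I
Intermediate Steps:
j = 2*I*√2 (j = √(-8) = 2*I*√2 ≈ 2.8284*I)
r(E) = 20 (r(E) = -4*(-5) = 20)
s = -2 (s = -4 + 8/(5 - 1*1) = -4 + 8/(5 - 1) = -4 + 8/4 = -4 + 8*(¼) = -4 + 2 = -2)
g(k) = 22 (g(k) = 20 - 1*(-2) = 20 + 2 = 22)
G(u, p) = 2*I*√2
H(W, F) = -133/2 + F/2 (H(W, F) = 2 + (F - 137)/2 = 2 + (-137 + F)/2 = 2 + (-137/2 + F/2) = -133/2 + F/2)
V(N) = 2*I*√2
H(g(-7), 60) + V(-194) = (-133/2 + (½)*60) + 2*I*√2 = (-133/2 + 30) + 2*I*√2 = -73/2 + 2*I*√2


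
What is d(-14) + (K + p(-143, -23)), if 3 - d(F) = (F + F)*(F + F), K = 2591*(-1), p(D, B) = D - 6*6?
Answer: -3551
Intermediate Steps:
p(D, B) = -36 + D (p(D, B) = D - 36 = -36 + D)
K = -2591
d(F) = 3 - 4*F² (d(F) = 3 - (F + F)*(F + F) = 3 - 2*F*2*F = 3 - 4*F²)
d(-14) + (K + p(-143, -23)) = (3 - 4*(-14)²) + (-2591 + (-36 - 143)) = (3 - 4*196) + (-2591 - 179) = (3 - 784) - 2770 = -781 - 2770 = -3551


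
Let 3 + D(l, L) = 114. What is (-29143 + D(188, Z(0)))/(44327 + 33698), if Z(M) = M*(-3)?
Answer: -29032/78025 ≈ -0.37209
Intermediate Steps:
Z(M) = -3*M
D(l, L) = 111 (D(l, L) = -3 + 114 = 111)
(-29143 + D(188, Z(0)))/(44327 + 33698) = (-29143 + 111)/(44327 + 33698) = -29032/78025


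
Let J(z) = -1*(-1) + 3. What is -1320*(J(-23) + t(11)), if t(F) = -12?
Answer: 10560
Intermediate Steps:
J(z) = 4 (J(z) = 1 + 3 = 4)
-1320*(J(-23) + t(11)) = -1320*(4 - 12) = -1320*(-8) = 10560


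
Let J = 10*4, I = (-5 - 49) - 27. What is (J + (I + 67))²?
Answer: 676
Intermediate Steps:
I = -81 (I = -54 - 27 = -81)
J = 40
(J + (I + 67))² = (40 + (-81 + 67))² = (40 - 14)² = 26² = 676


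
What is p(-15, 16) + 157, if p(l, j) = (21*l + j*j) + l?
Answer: 83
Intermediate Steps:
p(l, j) = j² + 22*l (p(l, j) = (21*l + j²) + l = (j² + 21*l) + l = j² + 22*l)
p(-15, 16) + 157 = (16² + 22*(-15)) + 157 = (256 - 330) + 157 = -74 + 157 = 83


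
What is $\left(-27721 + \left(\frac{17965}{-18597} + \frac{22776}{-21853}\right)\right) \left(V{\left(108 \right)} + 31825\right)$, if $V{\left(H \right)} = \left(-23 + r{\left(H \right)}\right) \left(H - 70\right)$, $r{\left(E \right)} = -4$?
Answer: $- \frac{26692396938942094}{31261557} \approx -8.5384 \cdot 10^{8}$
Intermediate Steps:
$V{\left(H \right)} = 1890 - 27 H$ ($V{\left(H \right)} = \left(-23 - 4\right) \left(H - 70\right) = - 27 \left(-70 + H\right) = 1890 - 27 H$)
$\left(-27721 + \left(\frac{17965}{-18597} + \frac{22776}{-21853}\right)\right) \left(V{\left(108 \right)} + 31825\right) = \left(-27721 + \left(\frac{17965}{-18597} + \frac{22776}{-21853}\right)\right) \left(\left(1890 - 2916\right) + 31825\right) = \left(-27721 + \left(17965 \left(- \frac{1}{18597}\right) + 22776 \left(- \frac{1}{21853}\right)\right)\right) \left(\left(1890 - 2916\right) + 31825\right) = \left(-27721 - \frac{62781109}{31261557}\right) \left(-1026 + 31825\right) = \left(-27721 - \frac{62781109}{31261557}\right) 30799 = \left(- \frac{866664402706}{31261557}\right) 30799 = - \frac{26692396938942094}{31261557}$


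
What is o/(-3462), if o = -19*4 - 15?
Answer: 91/3462 ≈ 0.026285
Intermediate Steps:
o = -91 (o = -76 - 15 = -91)
o/(-3462) = -91/(-3462) = -91*(-1/3462) = 91/3462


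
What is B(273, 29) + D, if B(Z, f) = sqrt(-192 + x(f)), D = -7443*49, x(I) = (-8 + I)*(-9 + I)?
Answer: -364707 + 2*sqrt(57) ≈ -3.6469e+5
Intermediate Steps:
x(I) = (-9 + I)*(-8 + I)
D = -364707
B(Z, f) = sqrt(-120 + f**2 - 17*f) (B(Z, f) = sqrt(-192 + (72 + f**2 - 17*f)) = sqrt(-120 + f**2 - 17*f))
B(273, 29) + D = sqrt(-120 + 29**2 - 17*29) - 364707 = sqrt(-120 + 841 - 493) - 364707 = sqrt(228) - 364707 = 2*sqrt(57) - 364707 = -364707 + 2*sqrt(57)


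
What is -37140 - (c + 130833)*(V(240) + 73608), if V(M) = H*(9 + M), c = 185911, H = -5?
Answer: -22920583212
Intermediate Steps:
V(M) = -45 - 5*M (V(M) = -5*(9 + M) = -45 - 5*M)
-37140 - (c + 130833)*(V(240) + 73608) = -37140 - (185911 + 130833)*((-45 - 5*240) + 73608) = -37140 - 316744*((-45 - 1200) + 73608) = -37140 - 316744*(-1245 + 73608) = -37140 - 316744*72363 = -37140 - 1*22920546072 = -37140 - 22920546072 = -22920583212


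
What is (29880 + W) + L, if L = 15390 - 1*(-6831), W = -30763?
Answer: 21338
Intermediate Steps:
L = 22221 (L = 15390 + 6831 = 22221)
(29880 + W) + L = (29880 - 30763) + 22221 = -883 + 22221 = 21338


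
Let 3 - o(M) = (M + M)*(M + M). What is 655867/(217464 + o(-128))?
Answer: 21157/4901 ≈ 4.3169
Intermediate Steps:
o(M) = 3 - 4*M² (o(M) = 3 - (M + M)*(M + M) = 3 - 2*M*2*M = 3 - 4*M²)
655867/(217464 + o(-128)) = 655867/(217464 + (3 - 4*(-128)²)) = 655867/(217464 + (3 - 4*16384)) = 655867/(217464 + (3 - 65536)) = 655867/(217464 - 65533) = 655867/151931 = 655867*(1/151931) = 21157/4901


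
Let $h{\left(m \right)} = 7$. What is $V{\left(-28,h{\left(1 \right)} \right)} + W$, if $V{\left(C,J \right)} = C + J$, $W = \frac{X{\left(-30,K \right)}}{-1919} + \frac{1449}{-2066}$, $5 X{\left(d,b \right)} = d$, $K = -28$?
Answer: $- \frac{86025969}{3964654} \approx -21.698$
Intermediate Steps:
$X{\left(d,b \right)} = \frac{d}{5}$
$W = - \frac{2768235}{3964654}$ ($W = \frac{\frac{1}{5} \left(-30\right)}{-1919} + \frac{1449}{-2066} = \left(-6\right) \left(- \frac{1}{1919}\right) + 1449 \left(- \frac{1}{2066}\right) = \frac{6}{1919} - \frac{1449}{2066} = - \frac{2768235}{3964654} \approx -0.69823$)
$V{\left(-28,h{\left(1 \right)} \right)} + W = \left(-28 + 7\right) - \frac{2768235}{3964654} = -21 - \frac{2768235}{3964654} = - \frac{86025969}{3964654}$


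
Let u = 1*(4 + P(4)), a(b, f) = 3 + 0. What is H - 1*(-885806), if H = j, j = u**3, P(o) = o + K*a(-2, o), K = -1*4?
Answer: 885742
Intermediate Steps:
K = -4
a(b, f) = 3
P(o) = -12 + o (P(o) = o - 4*3 = o - 12 = -12 + o)
u = -4 (u = 1*(4 + (-12 + 4)) = 1*(4 - 8) = 1*(-4) = -4)
j = -64 (j = (-4)**3 = -64)
H = -64
H - 1*(-885806) = -64 - 1*(-885806) = -64 + 885806 = 885742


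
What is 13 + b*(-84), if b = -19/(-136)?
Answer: 43/34 ≈ 1.2647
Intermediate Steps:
b = 19/136 (b = -19*(-1/136) = 19/136 ≈ 0.13971)
13 + b*(-84) = 13 + (19/136)*(-84) = 13 - 399/34 = 43/34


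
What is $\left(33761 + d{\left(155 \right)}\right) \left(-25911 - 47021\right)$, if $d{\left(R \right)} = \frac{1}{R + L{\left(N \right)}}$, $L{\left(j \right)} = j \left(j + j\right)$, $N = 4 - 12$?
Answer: $- \frac{696818875248}{283} \approx -2.4623 \cdot 10^{9}$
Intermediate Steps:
$N = -8$ ($N = 4 - 12 = -8$)
$L{\left(j \right)} = 2 j^{2}$ ($L{\left(j \right)} = j 2 j = 2 j^{2}$)
$d{\left(R \right)} = \frac{1}{128 + R}$ ($d{\left(R \right)} = \frac{1}{R + 2 \left(-8\right)^{2}} = \frac{1}{R + 2 \cdot 64} = \frac{1}{R + 128} = \frac{1}{128 + R}$)
$\left(33761 + d{\left(155 \right)}\right) \left(-25911 - 47021\right) = \left(33761 + \frac{1}{128 + 155}\right) \left(-25911 - 47021\right) = \left(33761 + \frac{1}{283}\right) \left(-72932\right) = \frac{9554364}{283} \left(-72932\right) = - \frac{696818875248}{283}$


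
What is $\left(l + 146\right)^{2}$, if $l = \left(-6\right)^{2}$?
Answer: $33124$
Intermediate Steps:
$l = 36$
$\left(l + 146\right)^{2} = \left(36 + 146\right)^{2} = 182^{2} = 33124$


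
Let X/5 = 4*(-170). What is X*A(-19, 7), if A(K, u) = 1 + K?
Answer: 61200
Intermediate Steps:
X = -3400 (X = 5*(4*(-170)) = 5*(-680) = -3400)
X*A(-19, 7) = -3400*(1 - 19) = -3400*(-18) = 61200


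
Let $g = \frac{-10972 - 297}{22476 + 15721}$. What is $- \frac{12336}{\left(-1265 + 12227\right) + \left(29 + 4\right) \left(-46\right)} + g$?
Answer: $- \frac{48135219}{30061039} \approx -1.6012$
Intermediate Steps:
$g = - \frac{11269}{38197} \approx -0.29502$
$- \frac{12336}{\left(-1265 + 12227\right) + \left(29 + 4\right) \left(-46\right)} + g = - \frac{12336}{\left(-1265 + 12227\right) + \left(29 + 4\right) \left(-46\right)} - \frac{11269}{38197} = - \frac{12336}{10962 + 33 \left(-46\right)} - \frac{11269}{38197} = - \frac{12336}{10962 - 1518} - \frac{11269}{38197} = - \frac{12336}{9444} - \frac{11269}{38197} = \left(-12336\right) \frac{1}{9444} - \frac{11269}{38197} = - \frac{1028}{787} - \frac{11269}{38197} = - \frac{48135219}{30061039}$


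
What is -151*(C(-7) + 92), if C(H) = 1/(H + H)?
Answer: -194337/14 ≈ -13881.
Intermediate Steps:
C(H) = 1/(2*H)
-151*(C(-7) + 92) = -151*((½)/(-7) + 92) = -151*((½)*(-⅐) + 92) = -151*(-1/14 + 92) = -151*1287/14 = -194337/14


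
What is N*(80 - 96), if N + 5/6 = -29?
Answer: 1432/3 ≈ 477.33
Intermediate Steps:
N = -179/6 (N = -5/6 - 29 = -179/6 ≈ -29.833)
N*(80 - 96) = -179*(80 - 96)/6 = -179/6*(-16) = 1432/3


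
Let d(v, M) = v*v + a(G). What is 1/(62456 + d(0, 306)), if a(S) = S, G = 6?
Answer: 1/62462 ≈ 1.6010e-5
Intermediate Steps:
d(v, M) = 6 + v² (d(v, M) = v*v + 6 = v² + 6 = 6 + v²)
1/(62456 + d(0, 306)) = 1/(62456 + (6 + 0²)) = 1/(62456 + (6 + 0)) = 1/(62456 + 6) = 1/62462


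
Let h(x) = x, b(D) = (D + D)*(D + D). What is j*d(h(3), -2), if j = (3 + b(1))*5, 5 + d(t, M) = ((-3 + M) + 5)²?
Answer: -175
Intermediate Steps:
b(D) = 4*D² (b(D) = (2*D)*(2*D) = 4*D²)
d(t, M) = -5 + (2 + M)² (d(t, M) = -5 + ((-3 + M) + 5)² = -5 + (2 + M)²)
j = 35 (j = (3 + 4*1²)*5 = (3 + 4*1)*5 = (3 + 4)*5 = 7*5 = 35)
j*d(h(3), -2) = 35*(-5 + (2 - 2)²) = 35*(-5 + 0²) = 35*(-5 + 0) = 35*(-5) = -175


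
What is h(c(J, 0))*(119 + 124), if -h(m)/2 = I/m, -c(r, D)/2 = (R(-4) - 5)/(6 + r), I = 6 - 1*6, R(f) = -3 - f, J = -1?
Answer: 0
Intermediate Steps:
I = 0 (I = 6 - 6 = 0)
c(r, D) = 8/(6 + r) (c(r, D) = -2*((-3 - 1*(-4)) - 5)/(6 + r) = -2*((-3 + 4) - 5)/(6 + r) = -2*(1 - 5)/(6 + r) = -(-8)/(6 + r) = 8/(6 + r))
h(m) = 0 (h(m) = -0/m = -2*0 = 0)
h(c(J, 0))*(119 + 124) = 0*(119 + 124) = 0*243 = 0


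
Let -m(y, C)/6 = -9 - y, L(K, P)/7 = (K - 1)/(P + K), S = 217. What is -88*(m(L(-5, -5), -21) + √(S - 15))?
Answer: -34848/5 - 88*√202 ≈ -8220.3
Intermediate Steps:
L(K, P) = 7*(-1 + K)/(K + P) (L(K, P) = 7*((K - 1)/(P + K)) = 7*((-1 + K)/(K + P)) = 7*(-1 + K)/(K + P))
m(y, C) = 54 + 6*y (m(y, C) = -6*(-9 - y) = 54 + 6*y)
-88*(m(L(-5, -5), -21) + √(S - 15)) = -88*((54 + 6*(7*(-1 - 5)/(-5 - 5))) + √(217 - 15)) = -88*((54 + 6*(7*(-6)/(-10))) + √202) = -88*((54 + 6*(7*(-⅒)*(-6))) + √202) = -88*((54 + 6*(21/5)) + √202) = -88*((54 + 126/5) + √202) = -88*(396/5 + √202) = -34848/5 - 88*√202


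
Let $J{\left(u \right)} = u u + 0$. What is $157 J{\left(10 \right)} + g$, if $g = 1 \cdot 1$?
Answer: $15701$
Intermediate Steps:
$g = 1$
$J{\left(u \right)} = u^{2}$ ($J{\left(u \right)} = u^{2} + 0 = u^{2}$)
$157 J{\left(10 \right)} + g = 157 \cdot 10^{2} + 1 = 157 \cdot 100 + 1 = 15700 + 1 = 15701$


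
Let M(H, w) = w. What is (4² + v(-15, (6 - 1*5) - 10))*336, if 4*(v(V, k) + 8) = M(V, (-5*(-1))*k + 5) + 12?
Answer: 336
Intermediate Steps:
v(V, k) = -15/4 + 5*k/4 (v(V, k) = -8 + (((-5*(-1))*k + 5) + 12)/4 = -8 + ((5*k + 5) + 12)/4 = -8 + ((5 + 5*k) + 12)/4 = -8 + (17 + 5*k)/4 = -8 + (17/4 + 5*k/4) = -15/4 + 5*k/4)
(4² + v(-15, (6 - 1*5) - 10))*336 = (4² + (-15/4 + 5*((6 - 1*5) - 10)/4))*336 = (16 + (-15/4 + 5*((6 - 5) - 10)/4))*336 = (16 + (-15/4 + 5*(1 - 10)/4))*336 = (16 + (-15/4 + (5/4)*(-9)))*336 = (16 + (-15/4 - 45/4))*336 = (16 - 15)*336 = 1*336 = 336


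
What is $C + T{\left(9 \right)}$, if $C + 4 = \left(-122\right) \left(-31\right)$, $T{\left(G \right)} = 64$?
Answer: $3842$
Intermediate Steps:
$C = 3778$ ($C = -4 - -3782 = -4 + 3782 = 3778$)
$C + T{\left(9 \right)} = 3778 + 64 = 3842$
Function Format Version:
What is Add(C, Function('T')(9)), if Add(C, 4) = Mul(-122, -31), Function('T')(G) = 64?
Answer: 3842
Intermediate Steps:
C = 3778 (C = Add(-4, Mul(-122, -31)) = Add(-4, 3782) = 3778)
Add(C, Function('T')(9)) = Add(3778, 64) = 3842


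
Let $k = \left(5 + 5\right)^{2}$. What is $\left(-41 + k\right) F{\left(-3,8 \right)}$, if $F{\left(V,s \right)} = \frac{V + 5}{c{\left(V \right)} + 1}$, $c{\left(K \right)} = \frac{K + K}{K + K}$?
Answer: $59$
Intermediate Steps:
$c{\left(K \right)} = 1$ ($c{\left(K \right)} = \frac{2 K}{2 K} = 2 K \frac{1}{2 K} = 1$)
$k = 100$ ($k = 10^{2} = 100$)
$F{\left(V,s \right)} = \frac{5}{2} + \frac{V}{2}$ ($F{\left(V,s \right)} = \frac{V + 5}{1 + 1} = \frac{5 + V}{2} = \left(5 + V\right) \frac{1}{2} = \frac{5}{2} + \frac{V}{2}$)
$\left(-41 + k\right) F{\left(-3,8 \right)} = \left(-41 + 100\right) \left(\frac{5}{2} + \frac{1}{2} \left(-3\right)\right) = 59 \left(\frac{5}{2} - \frac{3}{2}\right) = 59 \cdot 1 = 59$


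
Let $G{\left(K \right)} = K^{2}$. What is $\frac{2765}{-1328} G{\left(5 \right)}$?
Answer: $- \frac{69125}{1328} \approx -52.052$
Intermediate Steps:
$\frac{2765}{-1328} G{\left(5 \right)} = \frac{2765}{-1328} \cdot 5^{2} = 2765 \left(- \frac{1}{1328}\right) 25 = \left(- \frac{2765}{1328}\right) 25 = - \frac{69125}{1328}$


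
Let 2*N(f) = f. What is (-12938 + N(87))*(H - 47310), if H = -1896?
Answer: 634486767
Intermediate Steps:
N(f) = f/2
(-12938 + N(87))*(H - 47310) = (-12938 + (½)*87)*(-1896 - 47310) = (-12938 + 87/2)*(-49206) = -25789/2*(-49206) = 634486767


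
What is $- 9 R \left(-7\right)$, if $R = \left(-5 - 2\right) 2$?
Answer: $-882$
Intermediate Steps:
$R = -14$ ($R = \left(-5 - 2\right) 2 = \left(-7\right) 2 = -14$)
$- 9 R \left(-7\right) = \left(-9\right) \left(-14\right) \left(-7\right) = 126 \left(-7\right) = -882$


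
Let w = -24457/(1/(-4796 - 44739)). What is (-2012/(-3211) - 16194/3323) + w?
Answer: 12926650182393677/10670153 ≈ 1.2115e+9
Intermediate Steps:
w = 1211477495 (w = -24457/(1/(-49535)) = -24457/(-1/49535) = -24457*(-49535) = 1211477495)
(-2012/(-3211) - 16194/3323) + w = (-2012/(-3211) - 16194/3323) + 1211477495 = (-2012*(-1/3211) - 16194*1/3323) + 1211477495 = (2012/3211 - 16194/3323) + 1211477495 = -45313058/10670153 + 1211477495 = 12926650182393677/10670153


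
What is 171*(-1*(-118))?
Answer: 20178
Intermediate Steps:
171*(-1*(-118)) = 171*118 = 20178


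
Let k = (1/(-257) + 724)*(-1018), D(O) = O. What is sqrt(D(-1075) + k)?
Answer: I*sqrt(48750967617)/257 ≈ 859.13*I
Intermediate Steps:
k = -189416206/257 (k = (-1/257 + 724)*(-1018) = (186067/257)*(-1018) = -189416206/257 ≈ -7.3703e+5)
sqrt(D(-1075) + k) = sqrt(-1075 - 189416206/257) = sqrt(-189692481/257) = I*sqrt(48750967617)/257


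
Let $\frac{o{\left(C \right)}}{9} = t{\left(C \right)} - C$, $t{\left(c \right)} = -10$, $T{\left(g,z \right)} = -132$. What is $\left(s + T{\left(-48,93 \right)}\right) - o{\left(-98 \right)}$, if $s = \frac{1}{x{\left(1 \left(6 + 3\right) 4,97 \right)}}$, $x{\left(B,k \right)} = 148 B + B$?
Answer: $- \frac{4956335}{5364} \approx -924.0$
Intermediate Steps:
$x{\left(B,k \right)} = 149 B$
$s = \frac{1}{5364}$ ($s = \frac{1}{149 \cdot 1 \left(6 + 3\right) 4} = \frac{1}{149 \cdot 1 \cdot 9 \cdot 4} = \frac{1}{149 \cdot 9 \cdot 4} = \frac{1}{149 \cdot 36} = \frac{1}{5364} \approx 0.00018643$)
$o{\left(C \right)} = -90 - 9 C$ ($o{\left(C \right)} = 9 \left(-10 - C\right) = -90 - 9 C$)
$\left(s + T{\left(-48,93 \right)}\right) - o{\left(-98 \right)} = \left(\frac{1}{5364} - 132\right) - \left(-90 - -882\right) = - \frac{708047}{5364} - \left(-90 + 882\right) = - \frac{708047}{5364} - 792 = - \frac{4956335}{5364}$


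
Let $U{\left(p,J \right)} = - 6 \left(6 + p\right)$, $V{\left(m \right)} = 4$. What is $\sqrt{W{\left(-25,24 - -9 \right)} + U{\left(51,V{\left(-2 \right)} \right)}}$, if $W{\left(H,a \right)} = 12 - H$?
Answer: $i \sqrt{305} \approx 17.464 i$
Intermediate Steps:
$U{\left(p,J \right)} = -36 - 6 p$
$\sqrt{W{\left(-25,24 - -9 \right)} + U{\left(51,V{\left(-2 \right)} \right)}} = \sqrt{\left(12 - -25\right) - 342} = \sqrt{\left(12 + 25\right) - 342} = \sqrt{37 - 342} = \sqrt{-305} = i \sqrt{305}$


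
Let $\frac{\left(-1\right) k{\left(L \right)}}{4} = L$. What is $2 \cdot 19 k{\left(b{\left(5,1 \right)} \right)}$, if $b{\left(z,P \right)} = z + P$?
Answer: $-912$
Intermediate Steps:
$b{\left(z,P \right)} = P + z$
$k{\left(L \right)} = - 4 L$
$2 \cdot 19 k{\left(b{\left(5,1 \right)} \right)} = 2 \cdot 19 \left(- 4 \left(1 + 5\right)\right) = 38 \left(\left(-4\right) 6\right) = 38 \left(-24\right) = -912$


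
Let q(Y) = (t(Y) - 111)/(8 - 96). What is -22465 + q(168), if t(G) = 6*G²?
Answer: -2146153/88 ≈ -24388.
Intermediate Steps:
q(Y) = 111/88 - 3*Y²/44 (q(Y) = (6*Y² - 111)/(8 - 96) = (-111 + 6*Y²)/(-88) = (-111 + 6*Y²)*(-1/88) = 111/88 - 3*Y²/44)
-22465 + q(168) = -22465 + (111/88 - 3/44*168²) = -22465 + (111/88 - 3/44*28224) = -22465 + (111/88 - 21168/11) = -22465 - 169233/88 = -2146153/88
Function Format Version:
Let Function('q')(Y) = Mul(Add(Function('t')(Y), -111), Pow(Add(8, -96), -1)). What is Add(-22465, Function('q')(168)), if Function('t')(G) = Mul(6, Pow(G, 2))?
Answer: Rational(-2146153, 88) ≈ -24388.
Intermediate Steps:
Function('q')(Y) = Add(Rational(111, 88), Mul(Rational(-3, 44), Pow(Y, 2))) (Function('q')(Y) = Mul(Add(Mul(6, Pow(Y, 2)), -111), Pow(Add(8, -96), -1)) = Mul(Add(-111, Mul(6, Pow(Y, 2))), Pow(-88, -1)) = Mul(Add(-111, Mul(6, Pow(Y, 2))), Rational(-1, 88)) = Add(Rational(111, 88), Mul(Rational(-3, 44), Pow(Y, 2))))
Add(-22465, Function('q')(168)) = Add(-22465, Add(Rational(111, 88), Mul(Rational(-3, 44), Pow(168, 2)))) = Add(-22465, Add(Rational(111, 88), Mul(Rational(-3, 44), 28224))) = Add(-22465, Add(Rational(111, 88), Rational(-21168, 11))) = Add(-22465, Rational(-169233, 88)) = Rational(-2146153, 88)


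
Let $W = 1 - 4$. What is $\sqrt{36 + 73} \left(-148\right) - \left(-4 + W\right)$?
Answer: $7 - 148 \sqrt{109} \approx -1538.2$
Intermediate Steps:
$W = -3$ ($W = 1 - 4 = -3$)
$\sqrt{36 + 73} \left(-148\right) - \left(-4 + W\right) = \sqrt{36 + 73} \left(-148\right) + \left(\left(-1\right) \left(-3\right) + 4 \cdot 1\right) = \sqrt{109} \left(-148\right) + \left(3 + 4\right) = - 148 \sqrt{109} + 7 = 7 - 148 \sqrt{109}$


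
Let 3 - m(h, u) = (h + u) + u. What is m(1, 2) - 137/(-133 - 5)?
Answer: -139/138 ≈ -1.0072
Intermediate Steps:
m(h, u) = 3 - h - 2*u (m(h, u) = 3 - ((h + u) + u) = 3 - (h + 2*u) = 3 + (-h - 2*u) = 3 - h - 2*u)
m(1, 2) - 137/(-133 - 5) = (3 - 1*1 - 2*2) - 137/(-133 - 5) = (3 - 1 - 4) - 137/(-138) = -2 - 137*(-1/138) = -2 + 137/138 = -139/138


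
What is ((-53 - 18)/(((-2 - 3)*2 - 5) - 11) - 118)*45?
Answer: -134865/26 ≈ -5187.1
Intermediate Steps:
((-53 - 18)/(((-2 - 3)*2 - 5) - 11) - 118)*45 = (-71/((-5*2 - 5) - 11) - 118)*45 = (-71/((-10 - 5) - 11) - 118)*45 = (-71/(-15 - 11) - 118)*45 = (-71/(-26) - 118)*45 = (-71*(-1/26) - 118)*45 = (71/26 - 118)*45 = -2997/26*45 = -134865/26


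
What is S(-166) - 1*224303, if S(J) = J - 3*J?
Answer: -223971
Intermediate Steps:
S(J) = -2*J
S(-166) - 1*224303 = -2*(-166) - 1*224303 = 332 - 224303 = -223971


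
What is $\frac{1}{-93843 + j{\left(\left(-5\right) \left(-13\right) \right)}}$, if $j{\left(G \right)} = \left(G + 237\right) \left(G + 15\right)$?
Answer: $- \frac{1}{69683} \approx -1.4351 \cdot 10^{-5}$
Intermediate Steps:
$j{\left(G \right)} = \left(15 + G\right) \left(237 + G\right)$ ($j{\left(G \right)} = \left(237 + G\right) \left(15 + G\right) = \left(15 + G\right) \left(237 + G\right)$)
$\frac{1}{-93843 + j{\left(\left(-5\right) \left(-13\right) \right)}} = \frac{1}{-93843 + \left(3555 + \left(\left(-5\right) \left(-13\right)\right)^{2} + 252 \left(\left(-5\right) \left(-13\right)\right)\right)} = \frac{1}{-93843 + \left(3555 + 65^{2} + 252 \cdot 65\right)} = \frac{1}{-93843 + \left(3555 + 4225 + 16380\right)} = \frac{1}{-93843 + 24160} = \frac{1}{-69683} = - \frac{1}{69683}$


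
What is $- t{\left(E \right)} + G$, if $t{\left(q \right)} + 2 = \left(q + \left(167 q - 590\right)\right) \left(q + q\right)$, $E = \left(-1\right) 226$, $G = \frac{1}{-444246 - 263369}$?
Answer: $- \frac{12332465649611}{707615} \approx -1.7428 \cdot 10^{7}$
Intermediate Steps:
$G = - \frac{1}{707615}$ ($G = \frac{1}{-707615} = - \frac{1}{707615} \approx -1.4132 \cdot 10^{-6}$)
$E = -226$
$t{\left(q \right)} = -2 + 2 q \left(-590 + 168 q\right)$ ($t{\left(q \right)} = -2 + \left(q + \left(167 q - 590\right)\right) \left(q + q\right) = -2 + \left(q + \left(-590 + 167 q\right)\right) 2 q = -2 + \left(-590 + 168 q\right) 2 q = -2 + 2 q \left(-590 + 168 q\right)$)
$- t{\left(E \right)} + G = - (-2 - -266680 + 336 \left(-226\right)^{2}) - \frac{1}{707615} = - (-2 + 266680 + 336 \cdot 51076) - \frac{1}{707615} = - (-2 + 266680 + 17161536) - \frac{1}{707615} = \left(-1\right) 17428214 - \frac{1}{707615} = -17428214 - \frac{1}{707615} = - \frac{12332465649611}{707615}$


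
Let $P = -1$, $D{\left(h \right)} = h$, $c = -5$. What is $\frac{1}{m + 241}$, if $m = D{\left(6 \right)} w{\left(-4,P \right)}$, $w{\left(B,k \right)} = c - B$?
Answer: $\frac{1}{235} \approx 0.0042553$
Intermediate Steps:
$w{\left(B,k \right)} = -5 - B$
$m = -6$ ($m = 6 \left(-5 - -4\right) = 6 \left(-5 + 4\right) = 6 \left(-1\right) = -6$)
$\frac{1}{m + 241} = \frac{1}{-6 + 241} = \frac{1}{235}$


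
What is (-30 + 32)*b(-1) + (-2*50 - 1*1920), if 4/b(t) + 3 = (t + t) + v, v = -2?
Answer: -14148/7 ≈ -2021.1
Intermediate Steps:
b(t) = 4/(-5 + 2*t) (b(t) = 4/(-3 + ((t + t) - 2)) = 4/(-3 + (2*t - 2)) = 4/(-3 + (-2 + 2*t)) = 4/(-5 + 2*t))
(-30 + 32)*b(-1) + (-2*50 - 1*1920) = (-30 + 32)*(4/(-5 + 2*(-1))) + (-2*50 - 1*1920) = 2*(4/(-5 - 2)) + (-100 - 1920) = 2*(4/(-7)) - 2020 = 2*(4*(-⅐)) - 2020 = 2*(-4/7) - 2020 = -8/7 - 2020 = -14148/7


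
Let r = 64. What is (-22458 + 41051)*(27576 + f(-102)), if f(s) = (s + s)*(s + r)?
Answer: 656853504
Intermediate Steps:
f(s) = 2*s*(64 + s) (f(s) = (s + s)*(s + 64) = (2*s)*(64 + s) = 2*s*(64 + s))
(-22458 + 41051)*(27576 + f(-102)) = (-22458 + 41051)*(27576 + 2*(-102)*(64 - 102)) = 18593*(27576 + 2*(-102)*(-38)) = 18593*(27576 + 7752) = 18593*35328 = 656853504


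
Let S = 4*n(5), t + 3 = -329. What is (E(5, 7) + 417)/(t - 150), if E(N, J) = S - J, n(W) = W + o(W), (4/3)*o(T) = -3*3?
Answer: -403/482 ≈ -0.83610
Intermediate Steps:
t = -332 (t = -3 - 329 = -332)
o(T) = -27/4 (o(T) = 3*(-3*3)/4 = (¾)*(-9) = -27/4)
n(W) = -27/4 + W (n(W) = W - 27/4 = -27/4 + W)
S = -7 (S = 4*(-27/4 + 5) = 4*(-7/4) = -7)
E(N, J) = -7 - J
(E(5, 7) + 417)/(t - 150) = ((-7 - 1*7) + 417)/(-332 - 150) = ((-7 - 7) + 417)/(-482) = (-14 + 417)*(-1/482) = 403*(-1/482) = -403/482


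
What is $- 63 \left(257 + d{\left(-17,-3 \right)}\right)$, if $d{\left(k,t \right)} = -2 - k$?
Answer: $-17136$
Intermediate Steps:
$- 63 \left(257 + d{\left(-17,-3 \right)}\right) = - 63 \left(257 - -15\right) = - 63 \left(257 + \left(-2 + 17\right)\right) = - 63 \left(257 + 15\right) = \left(-63\right) 272 = -17136$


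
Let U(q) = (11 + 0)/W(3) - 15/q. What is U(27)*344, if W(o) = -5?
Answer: -42656/45 ≈ -947.91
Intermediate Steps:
U(q) = -11/5 - 15/q (U(q) = (11 + 0)/(-5) - 15/q = 11*(-⅕) - 15/q = -11/5 - 15/q)
U(27)*344 = (-11/5 - 15/27)*344 = (-11/5 - 15*1/27)*344 = (-11/5 - 5/9)*344 = -124/45*344 = -42656/45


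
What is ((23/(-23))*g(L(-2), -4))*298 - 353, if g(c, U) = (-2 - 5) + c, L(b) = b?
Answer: 2329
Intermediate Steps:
g(c, U) = -7 + c
((23/(-23))*g(L(-2), -4))*298 - 353 = ((23/(-23))*(-7 - 2))*298 - 353 = ((23*(-1/23))*(-9))*298 - 353 = -1*(-9)*298 - 353 = 9*298 - 353 = 2682 - 353 = 2329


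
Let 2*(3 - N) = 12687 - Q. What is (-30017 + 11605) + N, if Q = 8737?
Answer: -20384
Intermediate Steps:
N = -1972 (N = 3 - (12687 - 1*8737)/2 = 3 - (12687 - 8737)/2 = 3 - ½*3950 = 3 - 1975 = -1972)
(-30017 + 11605) + N = (-30017 + 11605) - 1972 = -18412 - 1972 = -20384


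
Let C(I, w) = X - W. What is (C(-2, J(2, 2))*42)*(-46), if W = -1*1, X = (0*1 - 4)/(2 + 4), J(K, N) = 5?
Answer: -644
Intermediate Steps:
X = -⅔ (X = (0 - 4)/6 = -4*⅙ = -⅔ ≈ -0.66667)
W = -1
C(I, w) = ⅓ (C(I, w) = -⅔ - 1*(-1) = -⅔ + 1 = ⅓)
(C(-2, J(2, 2))*42)*(-46) = ((⅓)*42)*(-46) = 14*(-46) = -644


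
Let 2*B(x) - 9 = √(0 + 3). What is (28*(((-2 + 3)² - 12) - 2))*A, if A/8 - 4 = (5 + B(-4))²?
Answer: -276640 - 27664*√3 ≈ -3.2456e+5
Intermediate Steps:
B(x) = 9/2 + √3/2 (B(x) = 9/2 + √(0 + 3)/2 = 9/2 + √3/2)
A = 32 + 8*(19/2 + √3/2)² (A = 32 + 8*(5 + (9/2 + √3/2))² = 32 + 8*(19/2 + √3/2)² ≈ 891.64)
(28*(((-2 + 3)² - 12) - 2))*A = (28*(((-2 + 3)² - 12) - 2))*(760 + 76*√3) = (28*((1² - 12) - 2))*(760 + 76*√3) = (28*((1 - 12) - 2))*(760 + 76*√3) = (28*(-11 - 2))*(760 + 76*√3) = (28*(-13))*(760 + 76*√3) = -364*(760 + 76*√3) = -276640 - 27664*√3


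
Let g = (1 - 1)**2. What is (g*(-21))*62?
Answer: 0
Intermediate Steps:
g = 0 (g = 0**2 = 0)
(g*(-21))*62 = (0*(-21))*62 = 0*62 = 0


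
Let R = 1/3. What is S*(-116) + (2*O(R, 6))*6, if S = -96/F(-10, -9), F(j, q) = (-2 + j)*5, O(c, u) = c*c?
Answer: -2764/15 ≈ -184.27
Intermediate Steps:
R = 1/3 ≈ 0.33333
O(c, u) = c**2
F(j, q) = -10 + 5*j
S = 8/5 (S = -96/(-10 + 5*(-10)) = -96/(-10 - 50) = -96/(-60) = -96*(-1/60) = 8/5 ≈ 1.6000)
S*(-116) + (2*O(R, 6))*6 = (8/5)*(-116) + (2*(1/3)**2)*6 = -928/5 + (2*(1/9))*6 = -928/5 + (2/9)*6 = -928/5 + 4/3 = -2764/15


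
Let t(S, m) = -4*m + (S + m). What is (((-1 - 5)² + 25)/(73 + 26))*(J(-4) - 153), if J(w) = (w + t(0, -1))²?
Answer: -9272/99 ≈ -93.657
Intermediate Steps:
t(S, m) = S - 3*m
J(w) = (3 + w)² (J(w) = (w + (0 - 3*(-1)))² = (w + (0 + 3))² = (w + 3)² = (3 + w)²)
(((-1 - 5)² + 25)/(73 + 26))*(J(-4) - 153) = (((-1 - 5)² + 25)/(73 + 26))*((3 - 4)² - 153) = (((-6)² + 25)/99)*((-1)² - 153) = ((36 + 25)*(1/99))*(1 - 153) = (61*(1/99))*(-152) = (61/99)*(-152) = -9272/99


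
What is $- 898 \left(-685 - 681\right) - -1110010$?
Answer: $2336678$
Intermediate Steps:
$- 898 \left(-685 - 681\right) - -1110010 = - 898 \left(-685 - 681\right) + 1110010 = \left(-898\right) \left(-1366\right) + 1110010 = 1226668 + 1110010 = 2336678$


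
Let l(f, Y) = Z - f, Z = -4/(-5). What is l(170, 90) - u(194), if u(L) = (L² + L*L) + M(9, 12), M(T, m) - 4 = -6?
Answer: -377196/5 ≈ -75439.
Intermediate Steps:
M(T, m) = -2 (M(T, m) = 4 - 6 = -2)
Z = ⅘ (Z = -4*(-⅕) = ⅘ ≈ 0.80000)
l(f, Y) = ⅘ - f
u(L) = -2 + 2*L² (u(L) = (L² + L*L) - 2 = (L² + L²) - 2 = 2*L² - 2 = -2 + 2*L²)
l(170, 90) - u(194) = (⅘ - 1*170) - (-2 + 2*194²) = (⅘ - 170) - (-2 + 2*37636) = -846/5 - (-2 + 75272) = -846/5 - 1*75270 = -846/5 - 75270 = -377196/5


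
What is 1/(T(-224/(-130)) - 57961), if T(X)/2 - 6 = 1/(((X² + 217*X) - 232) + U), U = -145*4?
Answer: -919198/53266609127 ≈ -1.7257e-5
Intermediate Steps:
U = -580
T(X) = 12 + 2/(-812 + X² + 217*X) (T(X) = 12 + 2/(((X² + 217*X) - 232) - 580) = 12 + 2/((-232 + X² + 217*X) - 580) = 12 + 2/(-812 + X² + 217*X))
1/(T(-224/(-130)) - 57961) = 1/(2*(-4871 + 6*(-224/(-130))² + 1302*(-224/(-130)))/(-812 + (-224/(-130))² + 217*(-224/(-130))) - 57961) = 1/(2*(-4871 + 6*(-224*(-1/130))² + 1302*(-224*(-1/130)))/(-812 + (-224*(-1/130))² + 217*(-224*(-1/130))) - 57961) = 1/(2*(-4871 + 6*(112/65)² + 1302*(112/65))/(-812 + (112/65)² + 217*(112/65)) - 57961) = 1/(2*(-4871 + 6*(12544/4225) + 145824/65)/(-812 + 12544/4225 + 24304/65) - 57961) = 1/(2*(-4871 + 75264/4225 + 145824/65)/(-1838396/4225) - 57961) = 1/(2*(-4225/1838396)*(-11026151/4225) - 57961) = 1/(11026151/919198 - 57961) = 1/(-53266609127/919198) = -919198/53266609127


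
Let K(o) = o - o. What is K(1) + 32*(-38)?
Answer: -1216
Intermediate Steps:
K(o) = 0
K(1) + 32*(-38) = 0 + 32*(-38) = 0 - 1216 = -1216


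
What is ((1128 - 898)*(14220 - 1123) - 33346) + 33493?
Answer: 3012457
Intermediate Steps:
((1128 - 898)*(14220 - 1123) - 33346) + 33493 = (230*13097 - 33346) + 33493 = (3012310 - 33346) + 33493 = 2978964 + 33493 = 3012457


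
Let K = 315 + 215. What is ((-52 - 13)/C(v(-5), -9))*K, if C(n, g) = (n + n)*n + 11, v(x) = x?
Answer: -34450/61 ≈ -564.75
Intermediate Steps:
C(n, g) = 11 + 2*n**2 (C(n, g) = (2*n)*n + 11 = 2*n**2 + 11 = 11 + 2*n**2)
K = 530
((-52 - 13)/C(v(-5), -9))*K = ((-52 - 13)/(11 + 2*(-5)**2))*530 = -65/(11 + 2*25)*530 = -65/(11 + 50)*530 = -65/61*530 = -34450/61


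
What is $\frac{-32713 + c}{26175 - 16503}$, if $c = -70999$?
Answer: $- \frac{12964}{1209} \approx -10.723$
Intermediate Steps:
$\frac{-32713 + c}{26175 - 16503} = \frac{-32713 - 70999}{26175 - 16503} = - \frac{103712}{9672} = \left(-103712\right) \frac{1}{9672} = - \frac{12964}{1209}$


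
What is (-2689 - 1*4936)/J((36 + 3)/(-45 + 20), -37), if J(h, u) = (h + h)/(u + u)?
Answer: -7053125/39 ≈ -1.8085e+5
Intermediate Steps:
J(h, u) = h/u (J(h, u) = (2*h)/((2*u)) = (2*h)*(1/(2*u)) = h/u)
(-2689 - 1*4936)/J((36 + 3)/(-45 + 20), -37) = (-2689 - 1*4936)/((((36 + 3)/(-45 + 20))/(-37))) = (-2689 - 4936)/(((39/(-25))*(-1/37))) = -7625/((39*(-1/25))*(-1/37)) = -7625/((-39/25*(-1/37))) = -7625/39/925 = -7625*925/39 = -7053125/39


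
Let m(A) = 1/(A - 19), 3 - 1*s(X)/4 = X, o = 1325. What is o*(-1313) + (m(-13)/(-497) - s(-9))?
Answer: -27669349791/15904 ≈ -1.7398e+6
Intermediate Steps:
s(X) = 12 - 4*X
m(A) = 1/(-19 + A)
o*(-1313) + (m(-13)/(-497) - s(-9)) = 1325*(-1313) + (1/(-19 - 13*(-497)) - (12 - 4*(-9))) = -1739725 + (-1/497/(-32) - (12 + 36)) = -1739725 + (-1/32*(-1/497) - 1*48) = -1739725 + (1/15904 - 48) = -1739725 - 763391/15904 = -27669349791/15904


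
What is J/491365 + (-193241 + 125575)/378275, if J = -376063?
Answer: -35100787083/37174219075 ≈ -0.94422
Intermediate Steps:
J/491365 + (-193241 + 125575)/378275 = -376063/491365 + (-193241 + 125575)/378275 = -376063*1/491365 - 67666*1/378275 = -376063/491365 - 67666/378275 = -35100787083/37174219075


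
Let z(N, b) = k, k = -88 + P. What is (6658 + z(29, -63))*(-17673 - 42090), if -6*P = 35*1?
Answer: -784588585/2 ≈ -3.9229e+8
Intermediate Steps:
P = -35/6 ≈ -5.8333
k = -563/6 (k = -88 - 35/6 = -563/6 ≈ -93.833)
z(N, b) = -563/6
(6658 + z(29, -63))*(-17673 - 42090) = (6658 - 563/6)*(-17673 - 42090) = (39385/6)*(-59763) = -784588585/2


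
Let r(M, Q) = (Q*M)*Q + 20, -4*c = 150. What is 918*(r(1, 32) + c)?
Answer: 923967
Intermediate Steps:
c = -75/2 (c = -¼*150 = -75/2 ≈ -37.500)
r(M, Q) = 20 + M*Q² (r(M, Q) = (M*Q)*Q + 20 = M*Q² + 20 = 20 + M*Q²)
918*(r(1, 32) + c) = 918*((20 + 1*32²) - 75/2) = 918*((20 + 1*1024) - 75/2) = 918*((20 + 1024) - 75/2) = 918*(1044 - 75/2) = 918*(2013/2) = 923967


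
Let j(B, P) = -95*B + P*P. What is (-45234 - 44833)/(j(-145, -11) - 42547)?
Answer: 90067/28651 ≈ 3.1436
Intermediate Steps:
j(B, P) = P² - 95*B (j(B, P) = -95*B + P² = P² - 95*B)
(-45234 - 44833)/(j(-145, -11) - 42547) = (-45234 - 44833)/(((-11)² - 95*(-145)) - 42547) = -90067/((121 + 13775) - 42547) = -90067/(13896 - 42547) = -90067/(-28651) = -90067*(-1/28651) = 90067/28651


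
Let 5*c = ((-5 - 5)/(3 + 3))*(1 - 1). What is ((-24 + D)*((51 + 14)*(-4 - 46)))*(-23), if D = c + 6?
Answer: -1345500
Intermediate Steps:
c = 0 (c = (((-5 - 5)/(3 + 3))*(1 - 1))/5 = (-10/6*0)/5 = (-10*⅙*0)/5 = (-5/3*0)/5 = (⅕)*0 = 0)
D = 6 (D = 0 + 6 = 6)
((-24 + D)*((51 + 14)*(-4 - 46)))*(-23) = ((-24 + 6)*((51 + 14)*(-4 - 46)))*(-23) = -1170*(-50)*(-23) = -18*(-3250)*(-23) = 58500*(-23) = -1345500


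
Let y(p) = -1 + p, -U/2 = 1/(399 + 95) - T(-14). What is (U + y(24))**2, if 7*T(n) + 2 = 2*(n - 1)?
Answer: 573698304/2989441 ≈ 191.91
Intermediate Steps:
T(n) = -4/7 + 2*n/7 (T(n) = -2/7 + (2*(n - 1))/7 = -2/7 + (2*(-1 + n))/7 = -2/7 + (-2 + 2*n)/7 = -2/7 + (-2/7 + 2*n/7) = -4/7 + 2*n/7)
U = -15815/1729 (U = -2*(1/(399 + 95) - (-4/7 + (2/7)*(-14))) = -2*(1/494 - (-4/7 - 4)) = -2*(1/494 - 1*(-32/7)) = -2*(1/494 + 32/7) = -2*15815/3458 = -15815/1729 ≈ -9.1469)
(U + y(24))**2 = (-15815/1729 + (-1 + 24))**2 = (-15815/1729 + 23)**2 = (23952/1729)**2 = 573698304/2989441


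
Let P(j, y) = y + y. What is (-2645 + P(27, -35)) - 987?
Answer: -3702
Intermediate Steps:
P(j, y) = 2*y
(-2645 + P(27, -35)) - 987 = (-2645 + 2*(-35)) - 987 = (-2645 - 70) - 987 = -2715 - 987 = -3702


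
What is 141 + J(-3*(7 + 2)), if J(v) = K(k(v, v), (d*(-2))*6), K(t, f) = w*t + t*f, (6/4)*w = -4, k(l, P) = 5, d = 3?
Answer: -157/3 ≈ -52.333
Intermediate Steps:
w = -8/3 (w = (2/3)*(-4) = -8/3 ≈ -2.6667)
K(t, f) = -8*t/3 + f*t (K(t, f) = -8*t/3 + t*f = -8*t/3 + f*t)
J(v) = -580/3 (J(v) = (1/3)*5*(-8 + 3*((3*(-2))*6)) = (1/3)*5*(-8 + 3*(-6*6)) = (1/3)*5*(-8 + 3*(-36)) = (1/3)*5*(-8 - 108) = (1/3)*5*(-116) = -580/3)
141 + J(-3*(7 + 2)) = 141 - 580/3 = -157/3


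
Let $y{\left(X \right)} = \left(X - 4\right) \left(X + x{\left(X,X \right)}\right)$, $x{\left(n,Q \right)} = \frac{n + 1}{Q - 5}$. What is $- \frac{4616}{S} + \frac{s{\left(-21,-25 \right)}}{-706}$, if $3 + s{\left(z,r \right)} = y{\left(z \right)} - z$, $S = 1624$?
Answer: $- \frac{6677933}{1863134} \approx -3.5842$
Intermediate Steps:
$x{\left(n,Q \right)} = \frac{1 + n}{-5 + Q}$
$y{\left(X \right)} = \left(-4 + X\right) \left(X + \frac{1 + X}{-5 + X}\right)$ ($y{\left(X \right)} = \left(X - 4\right) \left(X + \frac{1 + X}{-5 + X}\right) = \left(-4 + X\right) \left(X + \frac{1 + X}{-5 + X}\right)$)
$s{\left(z,r \right)} = -3 - z + \frac{-4 + z^{3} - 8 z^{2} + 17 z}{-5 + z}$ ($s{\left(z,r \right)} = -3 - \left(z - \frac{-4 + z^{3} - 8 z^{2} + 17 z}{-5 + z}\right) = -3 - z + \frac{-4 + z^{3} - 8 z^{2} + 17 z}{-5 + z}$)
$- \frac{4616}{S} + \frac{s{\left(-21,-25 \right)}}{-706} = - \frac{4616}{1624} + \frac{\frac{1}{-5 - 21} \left(11 + \left(-21\right)^{3} - 9 \left(-21\right)^{2} + 19 \left(-21\right)\right)}{-706} = \left(-4616\right) \frac{1}{1624} + \frac{11 - 9261 - 3969 - 399}{-26} \left(- \frac{1}{706}\right) = - \frac{577}{203} + - \frac{11 - 9261 - 3969 - 399}{26} \left(- \frac{1}{706}\right) = - \frac{577}{203} + \left(- \frac{1}{26}\right) \left(-13618\right) \left(- \frac{1}{706}\right) = - \frac{577}{203} + \frac{6809}{13} \left(- \frac{1}{706}\right) = - \frac{577}{203} - \frac{6809}{9178} = - \frac{6677933}{1863134}$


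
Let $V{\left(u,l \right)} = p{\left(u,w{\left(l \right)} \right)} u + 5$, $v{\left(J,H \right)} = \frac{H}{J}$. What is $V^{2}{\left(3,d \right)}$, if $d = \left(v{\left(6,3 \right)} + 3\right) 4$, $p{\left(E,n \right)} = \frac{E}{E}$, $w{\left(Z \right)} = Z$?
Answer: $64$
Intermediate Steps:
$p{\left(E,n \right)} = 1$
$d = 14$ ($d = \left(\frac{3}{6} + 3\right) 4 = \left(3 \cdot \frac{1}{6} + 3\right) 4 = \left(\frac{1}{2} + 3\right) 4 = \frac{7}{2} \cdot 4 = 14$)
$V{\left(u,l \right)} = 5 + u$ ($V{\left(u,l \right)} = 1 u + 5 = u + 5 = 5 + u$)
$V^{2}{\left(3,d \right)} = \left(5 + 3\right)^{2} = 8^{2} = 64$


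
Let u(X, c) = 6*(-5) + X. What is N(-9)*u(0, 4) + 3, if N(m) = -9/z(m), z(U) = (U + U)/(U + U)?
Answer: 273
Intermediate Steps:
z(U) = 1 (z(U) = (2*U)/((2*U)) = (2*U)*(1/(2*U)) = 1)
u(X, c) = -30 + X
N(m) = -9 (N(m) = -9/1 = -9*1 = -9)
N(-9)*u(0, 4) + 3 = -9*(-30 + 0) + 3 = -9*(-30) + 3 = 270 + 3 = 273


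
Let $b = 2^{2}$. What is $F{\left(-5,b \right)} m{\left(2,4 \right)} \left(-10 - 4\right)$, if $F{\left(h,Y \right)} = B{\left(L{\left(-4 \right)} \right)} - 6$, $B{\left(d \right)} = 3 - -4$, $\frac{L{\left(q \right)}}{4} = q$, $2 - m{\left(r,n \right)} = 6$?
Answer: $56$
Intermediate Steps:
$m{\left(r,n \right)} = -4$ ($m{\left(r,n \right)} = 2 - 6 = -4$)
$L{\left(q \right)} = 4 q$
$B{\left(d \right)} = 7$ ($B{\left(d \right)} = 3 + 4 = 7$)
$b = 4$
$F{\left(h,Y \right)} = 1$ ($F{\left(h,Y \right)} = 7 - 6 = 1$)
$F{\left(-5,b \right)} m{\left(2,4 \right)} \left(-10 - 4\right) = 1 \left(-4\right) \left(-10 - 4\right) = \left(-4\right) \left(-14\right) = 56$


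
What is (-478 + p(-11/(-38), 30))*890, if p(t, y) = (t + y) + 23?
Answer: -7181855/19 ≈ -3.7799e+5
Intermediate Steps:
p(t, y) = 23 + t + y
(-478 + p(-11/(-38), 30))*890 = (-478 + (23 - 11/(-38) + 30))*890 = (-478 + (23 - 11*(-1/38) + 30))*890 = (-478 + (23 + 11/38 + 30))*890 = (-478 + 2025/38)*890 = -16139/38*890 = -7181855/19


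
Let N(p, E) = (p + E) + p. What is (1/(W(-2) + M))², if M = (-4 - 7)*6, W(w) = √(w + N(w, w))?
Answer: I/(4*(66*√2 + 1087*I)) ≈ 0.00022831 + 1.9604e-5*I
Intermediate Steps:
N(p, E) = E + 2*p (N(p, E) = (E + p) + p = E + 2*p)
W(w) = 2*√w (W(w) = √(w + (w + 2*w)) = √(w + 3*w) = √(4*w) = 2*√w)
M = -66 (M = -11*6 = -66)
(1/(W(-2) + M))² = (1/(2*√(-2) - 66))² = (1/(2*(I*√2) - 66))² = (1/(2*I*√2 - 66))² = (1/(-66 + 2*I*√2))² = (-66 + 2*I*√2)⁻²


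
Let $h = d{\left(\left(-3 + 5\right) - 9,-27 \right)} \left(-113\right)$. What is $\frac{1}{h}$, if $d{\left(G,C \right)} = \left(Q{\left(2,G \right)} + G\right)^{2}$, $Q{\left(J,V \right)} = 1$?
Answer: $- \frac{1}{4068} \approx -0.00024582$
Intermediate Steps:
$d{\left(G,C \right)} = \left(1 + G\right)^{2}$
$h = -4068$ ($h = \left(1 + \left(\left(-3 + 5\right) - 9\right)\right)^{2} \left(-113\right) = \left(1 + \left(2 - 9\right)\right)^{2} \left(-113\right) = \left(1 - 7\right)^{2} \left(-113\right) = \left(-6\right)^{2} \left(-113\right) = 36 \left(-113\right) = -4068$)
$\frac{1}{h} = \frac{1}{-4068} = - \frac{1}{4068}$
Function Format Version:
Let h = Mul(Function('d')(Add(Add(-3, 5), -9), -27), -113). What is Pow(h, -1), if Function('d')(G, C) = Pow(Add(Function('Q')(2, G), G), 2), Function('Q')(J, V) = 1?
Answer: Rational(-1, 4068) ≈ -0.00024582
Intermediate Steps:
Function('d')(G, C) = Pow(Add(1, G), 2)
h = -4068 (h = Mul(Pow(Add(1, Add(Add(-3, 5), -9)), 2), -113) = Mul(Pow(Add(1, Add(2, -9)), 2), -113) = Mul(Pow(Add(1, -7), 2), -113) = Mul(Pow(-6, 2), -113) = Mul(36, -113) = -4068)
Pow(h, -1) = Pow(-4068, -1) = Rational(-1, 4068)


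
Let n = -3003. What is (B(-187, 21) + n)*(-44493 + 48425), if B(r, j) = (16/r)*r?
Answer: -11744884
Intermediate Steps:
B(r, j) = 16
(B(-187, 21) + n)*(-44493 + 48425) = (16 - 3003)*(-44493 + 48425) = -2987*3932 = -11744884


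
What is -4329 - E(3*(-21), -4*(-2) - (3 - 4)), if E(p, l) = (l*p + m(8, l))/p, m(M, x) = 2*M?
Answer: -273278/63 ≈ -4337.7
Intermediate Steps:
E(p, l) = (16 + l*p)/p (E(p, l) = (l*p + 2*8)/p = (l*p + 16)/p = (16 + l*p)/p)
-4329 - E(3*(-21), -4*(-2) - (3 - 4)) = -4329 - ((-4*(-2) - (3 - 4)) + 16/((3*(-21)))) = -4329 - ((8 - 1*(-1)) + 16/(-63)) = -4329 - ((8 + 1) + 16*(-1/63)) = -4329 - (9 - 16/63) = -4329 - 1*551/63 = -4329 - 551/63 = -273278/63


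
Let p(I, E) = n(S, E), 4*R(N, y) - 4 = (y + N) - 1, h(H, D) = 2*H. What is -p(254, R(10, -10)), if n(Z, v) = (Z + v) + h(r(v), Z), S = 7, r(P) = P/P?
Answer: -39/4 ≈ -9.7500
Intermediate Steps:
r(P) = 1
R(N, y) = ¾ + N/4 + y/4 (R(N, y) = 1 + ((y + N) - 1)/4 = 1 + ((N + y) - 1)/4 = 1 + (-1 + N + y)/4 = 1 + (-¼ + N/4 + y/4) = ¾ + N/4 + y/4)
n(Z, v) = 2 + Z + v (n(Z, v) = (Z + v) + 2*1 = (Z + v) + 2 = 2 + Z + v)
p(I, E) = 9 + E (p(I, E) = 2 + 7 + E = 9 + E)
-p(254, R(10, -10)) = -(9 + (¾ + (¼)*10 + (¼)*(-10))) = -(9 + (¾ + 5/2 - 5/2)) = -(9 + ¾) = -1*39/4 = -39/4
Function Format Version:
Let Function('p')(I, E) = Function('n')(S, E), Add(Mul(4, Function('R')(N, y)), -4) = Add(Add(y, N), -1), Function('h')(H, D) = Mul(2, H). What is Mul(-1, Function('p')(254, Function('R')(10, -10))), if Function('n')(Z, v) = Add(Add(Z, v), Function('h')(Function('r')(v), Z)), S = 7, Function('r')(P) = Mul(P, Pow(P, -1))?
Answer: Rational(-39, 4) ≈ -9.7500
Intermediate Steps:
Function('r')(P) = 1
Function('R')(N, y) = Add(Rational(3, 4), Mul(Rational(1, 4), N), Mul(Rational(1, 4), y)) (Function('R')(N, y) = Add(1, Mul(Rational(1, 4), Add(Add(y, N), -1))) = Add(1, Mul(Rational(1, 4), Add(Add(N, y), -1))) = Add(1, Mul(Rational(1, 4), Add(-1, N, y))) = Add(1, Add(Rational(-1, 4), Mul(Rational(1, 4), N), Mul(Rational(1, 4), y))) = Add(Rational(3, 4), Mul(Rational(1, 4), N), Mul(Rational(1, 4), y)))
Function('n')(Z, v) = Add(2, Z, v) (Function('n')(Z, v) = Add(Add(Z, v), Mul(2, 1)) = Add(Add(Z, v), 2) = Add(2, Z, v))
Function('p')(I, E) = Add(9, E) (Function('p')(I, E) = Add(2, 7, E) = Add(9, E))
Mul(-1, Function('p')(254, Function('R')(10, -10))) = Mul(-1, Add(9, Add(Rational(3, 4), Mul(Rational(1, 4), 10), Mul(Rational(1, 4), -10)))) = Mul(-1, Add(9, Add(Rational(3, 4), Rational(5, 2), Rational(-5, 2)))) = Mul(-1, Add(9, Rational(3, 4))) = Mul(-1, Rational(39, 4)) = Rational(-39, 4)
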